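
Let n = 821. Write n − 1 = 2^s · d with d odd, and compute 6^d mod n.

820

821 − 1 = 820 = 2^2 · 205, so d = 205.
6^1 ≡ 6 (mod 821)
6^2 ≡ 6^2 = 36 ≡ 36 (mod 821)
6^4 ≡ 36^2 = 1296 ≡ 475 (mod 821)
6^8 ≡ 475^2 = 225625 ≡ 671 (mod 821)
6^16 ≡ 671^2 = 450241 ≡ 333 (mod 821)
6^32 ≡ 333^2 = 110889 ≡ 54 (mod 821)
6^64 ≡ 54^2 = 2916 ≡ 453 (mod 821)
6^128 ≡ 453^2 = 205209 ≡ 780 (mod 821)
205 = 128 + 64 + 8 + 4 + 1 in binary powers of 2.
So 6^205 ≡ 780 · 453 · 671 · 475 · 6 ≡ 820 (mod 821).
Since 6^d ≡ 820 (mod 821), base 6 does not prove 821 composite.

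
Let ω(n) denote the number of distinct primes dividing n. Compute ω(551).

551 = 19 · 29
551 = 19 · 29, which has 2 distinct prime factors.

2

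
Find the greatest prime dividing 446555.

67

446555 = 5 · 89311
89311 = 31 · 2881
2881 = 43 · 67
67 is prime.
So 446555 = 5 · 31 · 43 · 67; the largest prime factor is 67.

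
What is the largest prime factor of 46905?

59

46905 = 3 · 15635
15635 = 5 · 3127
3127 = 53 · 59
59 is prime.
So 46905 = 3 · 5 · 53 · 59; the largest prime factor is 59.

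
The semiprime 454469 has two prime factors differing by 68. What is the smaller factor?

Since p = q + 68, we have 454469 = q(q + 68), so q² + 68q − 454469 = 0.
Discriminant: 68² + 4·454469 = 4624 + 1817876 = 1822500; √1822500 = 1350.
q = (−68 + 1350)/2 = 641, and p = q + 68 = 709.
Check: 641 · 709 = 454469.

641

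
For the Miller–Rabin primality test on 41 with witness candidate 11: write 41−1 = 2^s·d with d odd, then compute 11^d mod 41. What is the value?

3

41 − 1 = 40 = 2^3 · 5, so d = 5.
11^1 ≡ 11 (mod 41)
11^2 ≡ 11^2 = 121 ≡ 39 (mod 41)
11^4 ≡ 39^2 = 1521 ≡ 4 (mod 41)
5 = 4 + 1 in binary powers of 2.
So 11^5 ≡ 4 · 11 ≡ 3 (mod 41).
Squaring chain: 3 → 9 → 40; reaches −1, so base 11 does not prove 41 composite.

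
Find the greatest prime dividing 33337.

33337 = 17 · 1961
1961 = 37 · 53
53 is prime.
So 33337 = 17 · 37 · 53; the largest prime factor is 53.

53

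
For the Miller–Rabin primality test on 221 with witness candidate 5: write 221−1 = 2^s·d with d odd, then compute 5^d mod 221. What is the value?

112

221 − 1 = 220 = 2^2 · 55, so d = 55.
5^1 ≡ 5 (mod 221)
5^2 ≡ 5^2 = 25 ≡ 25 (mod 221)
5^4 ≡ 25^2 = 625 ≡ 183 (mod 221)
5^8 ≡ 183^2 = 33489 ≡ 118 (mod 221)
5^16 ≡ 118^2 = 13924 ≡ 1 (mod 221)
5^32 ≡ 1^2 = 1 ≡ 1 (mod 221)
55 = 32 + 16 + 4 + 2 + 1 in binary powers of 2.
So 5^55 ≡ 1 · 1 · 183 · 25 · 5 ≡ 112 (mod 221).
Squaring chain: 112 → 168; never reaches −1, so base 5 is a Miller–Rabin witness that 221 is composite.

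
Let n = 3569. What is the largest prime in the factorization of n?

3569 = 43 · 83
83 is prime.
So 3569 = 43 · 83; the largest prime factor is 83.

83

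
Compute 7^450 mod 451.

419

7^1 ≡ 7 (mod 451)
7^2 ≡ 7^2 = 49 ≡ 49 (mod 451)
7^4 ≡ 49^2 = 2401 ≡ 146 (mod 451)
7^8 ≡ 146^2 = 21316 ≡ 119 (mod 451)
7^16 ≡ 119^2 = 14161 ≡ 180 (mod 451)
7^32 ≡ 180^2 = 32400 ≡ 379 (mod 451)
7^64 ≡ 379^2 = 143641 ≡ 223 (mod 451)
7^128 ≡ 223^2 = 49729 ≡ 119 (mod 451)
7^256 ≡ 119^2 = 14161 ≡ 180 (mod 451)
450 = 256 + 128 + 64 + 2 in binary powers of 2.
So 7^450 ≡ 180 · 119 · 223 · 49 ≡ 419 (mod 451).
Since 419 ≠ 1, base 7 is a Fermat witness: 451 is composite.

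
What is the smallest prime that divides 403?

403 is odd.
Digit sum 7, not divisible by 3.
Ends in 3: not divisible by 5.
7: 403 = 7·57 + 4
11: 403 = 11·36 + 7
13: 403 = 13·31

13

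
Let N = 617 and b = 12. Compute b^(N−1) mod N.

1

12^1 ≡ 12 (mod 617)
12^2 ≡ 12^2 = 144 ≡ 144 (mod 617)
12^4 ≡ 144^2 = 20736 ≡ 375 (mod 617)
12^8 ≡ 375^2 = 140625 ≡ 566 (mod 617)
12^16 ≡ 566^2 = 320356 ≡ 133 (mod 617)
12^32 ≡ 133^2 = 17689 ≡ 413 (mod 617)
12^64 ≡ 413^2 = 170569 ≡ 277 (mod 617)
12^128 ≡ 277^2 = 76729 ≡ 221 (mod 617)
12^256 ≡ 221^2 = 48841 ≡ 98 (mod 617)
12^512 ≡ 98^2 = 9604 ≡ 349 (mod 617)
616 = 512 + 64 + 32 + 8 in binary powers of 2.
So 12^616 ≡ 349 · 277 · 413 · 566 ≡ 1 (mod 617).
Since the result is 1, base 12 gives no evidence that 617 is composite.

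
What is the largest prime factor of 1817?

1817 = 23 · 79
79 is prime.
So 1817 = 23 · 79; the largest prime factor is 79.

79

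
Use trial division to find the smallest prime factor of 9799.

41

9799 is odd.
Digit sum 34, not divisible by 3.
Ends in 9: not divisible by 5.
7: 9799 = 7·1399 + 6
11: 9799 = 11·890 + 9
13: 9799 = 13·753 + 10
17: 9799 = 17·576 + 7
19: 9799 = 19·515 + 14
23: 9799 = 23·426 + 1
29: 9799 = 29·337 + 26
31: 9799 = 31·316 + 3
37: 9799 = 37·264 + 31
41: 9799 = 41·239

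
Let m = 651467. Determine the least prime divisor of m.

651467 is odd.
Digit sum 29, not divisible by 3.
Ends in 7: not divisible by 5.
7: 651467 = 7·93066 + 5
11: 651467 = 11·59224 + 3
13: 651467 = 13·50112 + 11
17: 651467 = 17·38321 + 10
19: 651467 = 19·34287 + 14
23: 651467 = 23·28324 + 15
29: 651467 = 29·22464 + 11
31: 651467 = 31·21015 + 2
37: 651467 = 37·17607 + 8
41: 651467 = 41·15889 + 18
43: 651467 = 43·15150 + 17
47: 651467 = 47·13861

47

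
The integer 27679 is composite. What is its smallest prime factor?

27679 is odd.
Digit sum 31, not divisible by 3.
Ends in 9: not divisible by 5.
7: 27679 = 7·3954 + 1
11: 27679 = 11·2516 + 3
13: 27679 = 13·2129 + 2
17: 27679 = 17·1628 + 3
19: 27679 = 19·1456 + 15
23: 27679 = 23·1203 + 10
29: 27679 = 29·954 + 13
31: 27679 = 31·892 + 27
37: 27679 = 37·748 + 3
41: 27679 = 41·675 + 4
43: 27679 = 43·643 + 30
47: 27679 = 47·588 + 43
53: 27679 = 53·522 + 13
59: 27679 = 59·469 + 8
61: 27679 = 61·453 + 46
67: 27679 = 67·413 + 8
71: 27679 = 71·389 + 60
73: 27679 = 73·379 + 12
79: 27679 = 79·350 + 29
83: 27679 = 83·333 + 40
89: 27679 = 89·311

89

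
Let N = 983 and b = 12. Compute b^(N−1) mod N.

1

12^1 ≡ 12 (mod 983)
12^2 ≡ 12^2 = 144 ≡ 144 (mod 983)
12^4 ≡ 144^2 = 20736 ≡ 93 (mod 983)
12^8 ≡ 93^2 = 8649 ≡ 785 (mod 983)
12^16 ≡ 785^2 = 616225 ≡ 867 (mod 983)
12^32 ≡ 867^2 = 751689 ≡ 677 (mod 983)
12^64 ≡ 677^2 = 458329 ≡ 251 (mod 983)
12^128 ≡ 251^2 = 63001 ≡ 89 (mod 983)
12^256 ≡ 89^2 = 7921 ≡ 57 (mod 983)
12^512 ≡ 57^2 = 3249 ≡ 300 (mod 983)
982 = 512 + 256 + 128 + 64 + 16 + 4 + 2 in binary powers of 2.
So 12^982 ≡ 300 · 57 · 89 · 251 · 867 · 93 · 144 ≡ 1 (mod 983).
Since the result is 1, base 12 gives no evidence that 983 is composite.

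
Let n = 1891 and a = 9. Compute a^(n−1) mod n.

9^1 ≡ 9 (mod 1891)
9^2 ≡ 9^2 = 81 ≡ 81 (mod 1891)
9^4 ≡ 81^2 = 6561 ≡ 888 (mod 1891)
9^8 ≡ 888^2 = 788544 ≡ 1888 (mod 1891)
9^16 ≡ 1888^2 = 3564544 ≡ 9 (mod 1891)
9^32 ≡ 9^2 = 81 ≡ 81 (mod 1891)
9^64 ≡ 81^2 = 6561 ≡ 888 (mod 1891)
9^128 ≡ 888^2 = 788544 ≡ 1888 (mod 1891)
9^256 ≡ 1888^2 = 3564544 ≡ 9 (mod 1891)
9^512 ≡ 9^2 = 81 ≡ 81 (mod 1891)
9^1024 ≡ 81^2 = 6561 ≡ 888 (mod 1891)
1890 = 1024 + 512 + 256 + 64 + 32 + 2 in binary powers of 2.
So 9^1890 ≡ 888 · 81 · 9 · 888 · 81 · 81 ≡ 1 (mod 1891).
Since the result is 1, base 9 gives no evidence that 1891 is composite.

1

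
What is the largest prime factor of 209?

19

209 = 11 · 19
19 is prime.
So 209 = 11 · 19; the largest prime factor is 19.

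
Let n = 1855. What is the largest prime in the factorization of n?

53

1855 = 5 · 371
371 = 7 · 53
53 is prime.
So 1855 = 5 · 7 · 53; the largest prime factor is 53.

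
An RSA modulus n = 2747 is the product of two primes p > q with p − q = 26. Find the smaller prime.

Since p = q + 26, we have 2747 = q(q + 26), so q² + 26q − 2747 = 0.
Discriminant: 26² + 4·2747 = 676 + 10988 = 11664; √11664 = 108.
q = (−26 + 108)/2 = 41, and p = q + 26 = 67.
Check: 41 · 67 = 2747.

41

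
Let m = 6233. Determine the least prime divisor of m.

23

6233 is odd.
Digit sum 14, not divisible by 3.
Ends in 3: not divisible by 5.
7: 6233 = 7·890 + 3
11: 6233 = 11·566 + 7
13: 6233 = 13·479 + 6
17: 6233 = 17·366 + 11
19: 6233 = 19·328 + 1
23: 6233 = 23·271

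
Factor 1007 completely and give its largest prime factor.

1007 = 19 · 53
53 is prime.
So 1007 = 19 · 53; the largest prime factor is 53.

53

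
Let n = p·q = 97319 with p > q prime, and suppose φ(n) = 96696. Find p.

317

φ(n) = (p−1)(q−1) = n − (p+q) + 1, so p + q = 97319 − 96696 + 1 = 624.
p and q are the roots of t² − 624t + 97319 = 0.
Discriminant: 624² − 4·97319 = 389376 − 389276 = 100; √100 = 10.
q = (624 − 10)/2 = 307, p = (624 + 10)/2 = 317.
Check: 307 · 317 = 97319.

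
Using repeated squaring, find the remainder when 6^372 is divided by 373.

6^1 ≡ 6 (mod 373)
6^2 ≡ 6^2 = 36 ≡ 36 (mod 373)
6^4 ≡ 36^2 = 1296 ≡ 177 (mod 373)
6^8 ≡ 177^2 = 31329 ≡ 370 (mod 373)
6^16 ≡ 370^2 = 136900 ≡ 9 (mod 373)
6^32 ≡ 9^2 = 81 ≡ 81 (mod 373)
6^64 ≡ 81^2 = 6561 ≡ 220 (mod 373)
6^128 ≡ 220^2 = 48400 ≡ 283 (mod 373)
6^256 ≡ 283^2 = 80089 ≡ 267 (mod 373)
372 = 256 + 64 + 32 + 16 + 4 in binary powers of 2.
So 6^372 ≡ 267 · 220 · 81 · 9 · 177 ≡ 1 (mod 373).
Since the result is 1, base 6 gives no evidence that 373 is composite.

1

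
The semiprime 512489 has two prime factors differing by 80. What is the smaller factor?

677

Since p = q + 80, we have 512489 = q(q + 80), so q² + 80q − 512489 = 0.
Discriminant: 80² + 4·512489 = 6400 + 2049956 = 2056356; √2056356 = 1434.
q = (−80 + 1434)/2 = 677, and p = q + 80 = 757.
Check: 677 · 757 = 512489.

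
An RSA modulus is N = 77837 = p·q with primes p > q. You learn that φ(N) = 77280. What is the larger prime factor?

281

φ(n) = (p−1)(q−1) = n − (p+q) + 1, so p + q = 77837 − 77280 + 1 = 558.
p and q are the roots of t² − 558t + 77837 = 0.
Discriminant: 558² − 4·77837 = 311364 − 311348 = 16; √16 = 4.
q = (558 − 4)/2 = 277, p = (558 + 4)/2 = 281.
Check: 277 · 281 = 77837.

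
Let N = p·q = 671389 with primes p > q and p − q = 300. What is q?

683

Since p = q + 300, we have 671389 = q(q + 300), so q² + 300q − 671389 = 0.
Discriminant: 300² + 4·671389 = 90000 + 2685556 = 2775556; √2775556 = 1666.
q = (−300 + 1666)/2 = 683, and p = q + 300 = 983.
Check: 683 · 983 = 671389.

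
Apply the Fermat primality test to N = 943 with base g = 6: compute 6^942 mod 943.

210

6^1 ≡ 6 (mod 943)
6^2 ≡ 6^2 = 36 ≡ 36 (mod 943)
6^4 ≡ 36^2 = 1296 ≡ 353 (mod 943)
6^8 ≡ 353^2 = 124609 ≡ 133 (mod 943)
6^16 ≡ 133^2 = 17689 ≡ 715 (mod 943)
6^32 ≡ 715^2 = 511225 ≡ 119 (mod 943)
6^64 ≡ 119^2 = 14161 ≡ 16 (mod 943)
6^128 ≡ 16^2 = 256 ≡ 256 (mod 943)
6^256 ≡ 256^2 = 65536 ≡ 469 (mod 943)
6^512 ≡ 469^2 = 219961 ≡ 242 (mod 943)
942 = 512 + 256 + 128 + 32 + 8 + 4 + 2 in binary powers of 2.
So 6^942 ≡ 242 · 469 · 256 · 119 · 133 · 353 · 36 ≡ 210 (mod 943).
Since 210 ≠ 1, base 6 is a Fermat witness: 943 is composite.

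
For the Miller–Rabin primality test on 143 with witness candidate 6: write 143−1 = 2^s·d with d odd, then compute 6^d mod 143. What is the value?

143 − 1 = 142 = 2^1 · 71, so d = 71.
6^1 ≡ 6 (mod 143)
6^2 ≡ 6^2 = 36 ≡ 36 (mod 143)
6^4 ≡ 36^2 = 1296 ≡ 9 (mod 143)
6^8 ≡ 9^2 = 81 ≡ 81 (mod 143)
6^16 ≡ 81^2 = 6561 ≡ 126 (mod 143)
6^32 ≡ 126^2 = 15876 ≡ 3 (mod 143)
6^64 ≡ 3^2 = 9 ≡ 9 (mod 143)
71 = 64 + 4 + 2 + 1 in binary powers of 2.
So 6^71 ≡ 9 · 9 · 36 · 6 ≡ 50 (mod 143).
Squaring chain: 50; never reaches −1, so base 6 is a Miller–Rabin witness that 143 is composite.

50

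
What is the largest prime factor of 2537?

59

2537 = 43 · 59
59 is prime.
So 2537 = 43 · 59; the largest prime factor is 59.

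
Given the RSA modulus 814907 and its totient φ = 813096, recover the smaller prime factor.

829

φ(n) = (p−1)(q−1) = n − (p+q) + 1, so p + q = 814907 − 813096 + 1 = 1812.
p and q are the roots of t² − 1812t + 814907 = 0.
Discriminant: 1812² − 4·814907 = 3283344 − 3259628 = 23716; √23716 = 154.
q = (1812 − 154)/2 = 829, p = (1812 + 154)/2 = 983.
Check: 829 · 983 = 814907.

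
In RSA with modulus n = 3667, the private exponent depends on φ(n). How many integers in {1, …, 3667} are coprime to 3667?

3456

Factor: 3667 = 19 · 193.
φ(3667) = (19−1) · (193−1) = 18 · 192 = 3456.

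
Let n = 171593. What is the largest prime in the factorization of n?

171593 = 29 · 5917
5917 = 61 · 97
97 is prime.
So 171593 = 29 · 61 · 97; the largest prime factor is 97.

97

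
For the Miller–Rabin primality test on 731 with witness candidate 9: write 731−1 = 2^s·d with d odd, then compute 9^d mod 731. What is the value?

195

731 − 1 = 730 = 2^1 · 365, so d = 365.
9^1 ≡ 9 (mod 731)
9^2 ≡ 9^2 = 81 ≡ 81 (mod 731)
9^4 ≡ 81^2 = 6561 ≡ 713 (mod 731)
9^8 ≡ 713^2 = 508369 ≡ 324 (mod 731)
9^16 ≡ 324^2 = 104976 ≡ 443 (mod 731)
9^32 ≡ 443^2 = 196249 ≡ 341 (mod 731)
9^64 ≡ 341^2 = 116281 ≡ 52 (mod 731)
9^128 ≡ 52^2 = 2704 ≡ 511 (mod 731)
9^256 ≡ 511^2 = 261121 ≡ 154 (mod 731)
365 = 256 + 64 + 32 + 8 + 4 + 1 in binary powers of 2.
So 9^365 ≡ 154 · 52 · 341 · 324 · 713 · 9 ≡ 195 (mod 731).
Squaring chain: 195; never reaches −1, so base 9 is a Miller–Rabin witness that 731 is composite.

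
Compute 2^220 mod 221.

2^1 ≡ 2 (mod 221)
2^2 ≡ 2^2 = 4 ≡ 4 (mod 221)
2^4 ≡ 4^2 = 16 ≡ 16 (mod 221)
2^8 ≡ 16^2 = 256 ≡ 35 (mod 221)
2^16 ≡ 35^2 = 1225 ≡ 120 (mod 221)
2^32 ≡ 120^2 = 14400 ≡ 35 (mod 221)
2^64 ≡ 35^2 = 1225 ≡ 120 (mod 221)
2^128 ≡ 120^2 = 14400 ≡ 35 (mod 221)
220 = 128 + 64 + 16 + 8 + 4 in binary powers of 2.
So 2^220 ≡ 35 · 120 · 120 · 35 · 16 ≡ 16 (mod 221).
Since 16 ≠ 1, base 2 is a Fermat witness: 221 is composite.

16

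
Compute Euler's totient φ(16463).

Factor: 16463 = 101 · 163.
φ(16463) = (101−1) · (163−1) = 100 · 162 = 16200.

16200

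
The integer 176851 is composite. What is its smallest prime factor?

176851 is odd.
Digit sum 28, not divisible by 3.
Ends in 1: not divisible by 5.
7: 176851 = 7·25264 + 3
11: 176851 = 11·16077 + 4
13: 176851 = 13·13603 + 12
17: 176851 = 17·10403

17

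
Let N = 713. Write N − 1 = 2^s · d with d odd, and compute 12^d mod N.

713 − 1 = 712 = 2^3 · 89, so d = 89.
12^1 ≡ 12 (mod 713)
12^2 ≡ 12^2 = 144 ≡ 144 (mod 713)
12^4 ≡ 144^2 = 20736 ≡ 59 (mod 713)
12^8 ≡ 59^2 = 3481 ≡ 629 (mod 713)
12^16 ≡ 629^2 = 395641 ≡ 639 (mod 713)
12^32 ≡ 639^2 = 408321 ≡ 485 (mod 713)
12^64 ≡ 485^2 = 235225 ≡ 648 (mod 713)
89 = 64 + 16 + 8 + 1 in binary powers of 2.
So 12^89 ≡ 648 · 639 · 629 · 12 ≡ 633 (mod 713).
Squaring chain: 633 → 696 → 289; never reaches −1, so base 12 is a Miller–Rabin witness that 713 is composite.

633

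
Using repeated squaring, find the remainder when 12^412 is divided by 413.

12^1 ≡ 12 (mod 413)
12^2 ≡ 12^2 = 144 ≡ 144 (mod 413)
12^4 ≡ 144^2 = 20736 ≡ 86 (mod 413)
12^8 ≡ 86^2 = 7396 ≡ 375 (mod 413)
12^16 ≡ 375^2 = 140625 ≡ 205 (mod 413)
12^32 ≡ 205^2 = 42025 ≡ 312 (mod 413)
12^64 ≡ 312^2 = 97344 ≡ 289 (mod 413)
12^128 ≡ 289^2 = 83521 ≡ 95 (mod 413)
12^256 ≡ 95^2 = 9025 ≡ 352 (mod 413)
412 = 256 + 128 + 16 + 8 + 4 in binary powers of 2.
So 12^412 ≡ 352 · 95 · 205 · 375 · 86 ≡ 289 (mod 413).
Since 289 ≠ 1, base 12 is a Fermat witness: 413 is composite.

289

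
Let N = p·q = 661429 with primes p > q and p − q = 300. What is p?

977

Since p = q + 300, we have 661429 = q(q + 300), so q² + 300q − 661429 = 0.
Discriminant: 300² + 4·661429 = 90000 + 2645716 = 2735716; √2735716 = 1654.
q = (−300 + 1654)/2 = 677, and p = q + 300 = 977.
Check: 677 · 977 = 661429.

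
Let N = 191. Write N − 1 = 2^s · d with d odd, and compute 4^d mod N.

1

191 − 1 = 190 = 2^1 · 95, so d = 95.
4^1 ≡ 4 (mod 191)
4^2 ≡ 4^2 = 16 ≡ 16 (mod 191)
4^4 ≡ 16^2 = 256 ≡ 65 (mod 191)
4^8 ≡ 65^2 = 4225 ≡ 23 (mod 191)
4^16 ≡ 23^2 = 529 ≡ 147 (mod 191)
4^32 ≡ 147^2 = 21609 ≡ 26 (mod 191)
4^64 ≡ 26^2 = 676 ≡ 103 (mod 191)
95 = 64 + 16 + 8 + 4 + 2 + 1 in binary powers of 2.
So 4^95 ≡ 103 · 147 · 23 · 65 · 16 · 4 ≡ 1 (mod 191).
Since 4^d ≡ 1 (mod 191), base 4 does not prove 191 composite.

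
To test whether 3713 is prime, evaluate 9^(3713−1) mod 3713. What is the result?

3390

9^1 ≡ 9 (mod 3713)
9^2 ≡ 9^2 = 81 ≡ 81 (mod 3713)
9^4 ≡ 81^2 = 6561 ≡ 2848 (mod 3713)
9^8 ≡ 2848^2 = 8111104 ≡ 1912 (mod 3713)
9^16 ≡ 1912^2 = 3655744 ≡ 2152 (mod 3713)
9^32 ≡ 2152^2 = 4631104 ≡ 993 (mod 3713)
9^64 ≡ 993^2 = 986049 ≡ 2104 (mod 3713)
9^128 ≡ 2104^2 = 4426816 ≡ 920 (mod 3713)
9^256 ≡ 920^2 = 846400 ≡ 3549 (mod 3713)
9^512 ≡ 3549^2 = 12595401 ≡ 905 (mod 3713)
9^1024 ≡ 905^2 = 819025 ≡ 2165 (mod 3713)
9^2048 ≡ 2165^2 = 4687225 ≡ 1419 (mod 3713)
3712 = 2048 + 1024 + 512 + 128 in binary powers of 2.
So 9^3712 ≡ 1419 · 2165 · 905 · 920 ≡ 3390 (mod 3713).
Since 3390 ≠ 1, base 9 is a Fermat witness: 3713 is composite.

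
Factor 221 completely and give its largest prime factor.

221 = 13 · 17
17 is prime.
So 221 = 13 · 17; the largest prime factor is 17.

17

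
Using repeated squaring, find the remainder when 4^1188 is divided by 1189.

223

4^1 ≡ 4 (mod 1189)
4^2 ≡ 4^2 = 16 ≡ 16 (mod 1189)
4^4 ≡ 16^2 = 256 ≡ 256 (mod 1189)
4^8 ≡ 256^2 = 65536 ≡ 141 (mod 1189)
4^16 ≡ 141^2 = 19881 ≡ 857 (mod 1189)
4^32 ≡ 857^2 = 734449 ≡ 836 (mod 1189)
4^64 ≡ 836^2 = 698896 ≡ 953 (mod 1189)
4^128 ≡ 953^2 = 908209 ≡ 1002 (mod 1189)
4^256 ≡ 1002^2 = 1004004 ≡ 488 (mod 1189)
4^512 ≡ 488^2 = 238144 ≡ 344 (mod 1189)
4^1024 ≡ 344^2 = 118336 ≡ 625 (mod 1189)
1188 = 1024 + 128 + 32 + 4 in binary powers of 2.
So 4^1188 ≡ 625 · 1002 · 836 · 256 ≡ 223 (mod 1189).
Since 223 ≠ 1, base 4 is a Fermat witness: 1189 is composite.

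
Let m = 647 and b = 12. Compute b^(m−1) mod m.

1

12^1 ≡ 12 (mod 647)
12^2 ≡ 12^2 = 144 ≡ 144 (mod 647)
12^4 ≡ 144^2 = 20736 ≡ 32 (mod 647)
12^8 ≡ 32^2 = 1024 ≡ 377 (mod 647)
12^16 ≡ 377^2 = 142129 ≡ 436 (mod 647)
12^32 ≡ 436^2 = 190096 ≡ 525 (mod 647)
12^64 ≡ 525^2 = 275625 ≡ 3 (mod 647)
12^128 ≡ 3^2 = 9 ≡ 9 (mod 647)
12^256 ≡ 9^2 = 81 ≡ 81 (mod 647)
12^512 ≡ 81^2 = 6561 ≡ 91 (mod 647)
646 = 512 + 128 + 4 + 2 in binary powers of 2.
So 12^646 ≡ 91 · 9 · 32 · 144 ≡ 1 (mod 647).
Since the result is 1, base 12 gives no evidence that 647 is composite.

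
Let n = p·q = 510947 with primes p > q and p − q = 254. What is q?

599

Since p = q + 254, we have 510947 = q(q + 254), so q² + 254q − 510947 = 0.
Discriminant: 254² + 4·510947 = 64516 + 2043788 = 2108304; √2108304 = 1452.
q = (−254 + 1452)/2 = 599, and p = q + 254 = 853.
Check: 599 · 853 = 510947.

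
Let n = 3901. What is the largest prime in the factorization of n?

3901 = 47 · 83
83 is prime.
So 3901 = 47 · 83; the largest prime factor is 83.

83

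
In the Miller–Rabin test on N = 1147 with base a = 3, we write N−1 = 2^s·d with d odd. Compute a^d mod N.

1147 − 1 = 1146 = 2^1 · 573, so d = 573.
3^1 ≡ 3 (mod 1147)
3^2 ≡ 3^2 = 9 ≡ 9 (mod 1147)
3^4 ≡ 9^2 = 81 ≡ 81 (mod 1147)
3^8 ≡ 81^2 = 6561 ≡ 826 (mod 1147)
3^16 ≡ 826^2 = 682276 ≡ 958 (mod 1147)
3^32 ≡ 958^2 = 917764 ≡ 164 (mod 1147)
3^64 ≡ 164^2 = 26896 ≡ 515 (mod 1147)
3^128 ≡ 515^2 = 265225 ≡ 268 (mod 1147)
3^256 ≡ 268^2 = 71824 ≡ 710 (mod 1147)
3^512 ≡ 710^2 = 504100 ≡ 567 (mod 1147)
573 = 512 + 32 + 16 + 8 + 4 + 1 in binary powers of 2.
So 3^573 ≡ 567 · 164 · 958 · 826 · 81 · 3 ≡ 492 (mod 1147).
Squaring chain: 492; never reaches −1, so base 3 is a Miller–Rabin witness that 1147 is composite.

492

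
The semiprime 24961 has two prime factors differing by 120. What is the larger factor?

229

Since p = q + 120, we have 24961 = q(q + 120), so q² + 120q − 24961 = 0.
Discriminant: 120² + 4·24961 = 14400 + 99844 = 114244; √114244 = 338.
q = (−120 + 338)/2 = 109, and p = q + 120 = 229.
Check: 109 · 229 = 24961.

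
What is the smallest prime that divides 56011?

79

56011 is odd.
Digit sum 13, not divisible by 3.
Ends in 1: not divisible by 5.
7: 56011 = 7·8001 + 4
11: 56011 = 11·5091 + 10
13: 56011 = 13·4308 + 7
17: 56011 = 17·3294 + 13
19: 56011 = 19·2947 + 18
23: 56011 = 23·2435 + 6
29: 56011 = 29·1931 + 12
31: 56011 = 31·1806 + 25
37: 56011 = 37·1513 + 30
41: 56011 = 41·1366 + 5
43: 56011 = 43·1302 + 25
47: 56011 = 47·1191 + 34
53: 56011 = 53·1056 + 43
59: 56011 = 59·949 + 20
61: 56011 = 61·918 + 13
67: 56011 = 67·835 + 66
71: 56011 = 71·788 + 63
73: 56011 = 73·767 + 20
79: 56011 = 79·709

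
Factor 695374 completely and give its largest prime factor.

83

695374 = 2 · 347687
347687 = 59 · 5893
5893 = 71 · 83
83 is prime.
So 695374 = 2 · 59 · 71 · 83; the largest prime factor is 83.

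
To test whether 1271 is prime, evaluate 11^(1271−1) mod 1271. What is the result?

811

11^1 ≡ 11 (mod 1271)
11^2 ≡ 11^2 = 121 ≡ 121 (mod 1271)
11^4 ≡ 121^2 = 14641 ≡ 660 (mod 1271)
11^8 ≡ 660^2 = 435600 ≡ 918 (mod 1271)
11^16 ≡ 918^2 = 842724 ≡ 51 (mod 1271)
11^32 ≡ 51^2 = 2601 ≡ 59 (mod 1271)
11^64 ≡ 59^2 = 3481 ≡ 939 (mod 1271)
11^128 ≡ 939^2 = 881721 ≡ 918 (mod 1271)
11^256 ≡ 918^2 = 842724 ≡ 51 (mod 1271)
11^512 ≡ 51^2 = 2601 ≡ 59 (mod 1271)
11^1024 ≡ 59^2 = 3481 ≡ 939 (mod 1271)
1270 = 1024 + 128 + 64 + 32 + 16 + 4 + 2 in binary powers of 2.
So 11^1270 ≡ 939 · 918 · 939 · 59 · 51 · 660 · 121 ≡ 811 (mod 1271).
Since 811 ≠ 1, base 11 is a Fermat witness: 1271 is composite.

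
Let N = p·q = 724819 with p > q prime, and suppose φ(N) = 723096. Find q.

727

φ(n) = (p−1)(q−1) = n − (p+q) + 1, so p + q = 724819 − 723096 + 1 = 1724.
p and q are the roots of t² − 1724t + 724819 = 0.
Discriminant: 1724² − 4·724819 = 2972176 − 2899276 = 72900; √72900 = 270.
q = (1724 − 270)/2 = 727, p = (1724 + 270)/2 = 997.
Check: 727 · 997 = 724819.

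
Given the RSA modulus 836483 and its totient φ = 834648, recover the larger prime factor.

φ(n) = (p−1)(q−1) = n − (p+q) + 1, so p + q = 836483 − 834648 + 1 = 1836.
p and q are the roots of t² − 1836t + 836483 = 0.
Discriminant: 1836² − 4·836483 = 3370896 − 3345932 = 24964; √24964 = 158.
q = (1836 − 158)/2 = 839, p = (1836 + 158)/2 = 997.
Check: 839 · 997 = 836483.

997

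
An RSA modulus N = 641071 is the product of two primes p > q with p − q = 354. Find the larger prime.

997

Since p = q + 354, we have 641071 = q(q + 354), so q² + 354q − 641071 = 0.
Discriminant: 354² + 4·641071 = 125316 + 2564284 = 2689600; √2689600 = 1640.
q = (−354 + 1640)/2 = 643, and p = q + 354 = 997.
Check: 643 · 997 = 641071.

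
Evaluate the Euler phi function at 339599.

309600

Factor: 339599 = 13 · 151 · 173.
φ(339599) = (13−1) · (151−1) · (173−1) = 12 · 150 · 172 = 309600.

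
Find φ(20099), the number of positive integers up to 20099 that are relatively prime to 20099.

Factor: 20099 = 101 · 199.
φ(20099) = (101−1) · (199−1) = 100 · 198 = 19800.

19800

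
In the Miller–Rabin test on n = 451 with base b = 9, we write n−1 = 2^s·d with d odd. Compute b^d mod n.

451 − 1 = 450 = 2^1 · 225, so d = 225.
9^1 ≡ 9 (mod 451)
9^2 ≡ 9^2 = 81 ≡ 81 (mod 451)
9^4 ≡ 81^2 = 6561 ≡ 247 (mod 451)
9^8 ≡ 247^2 = 61009 ≡ 124 (mod 451)
9^16 ≡ 124^2 = 15376 ≡ 42 (mod 451)
9^32 ≡ 42^2 = 1764 ≡ 411 (mod 451)
9^64 ≡ 411^2 = 168921 ≡ 247 (mod 451)
9^128 ≡ 247^2 = 61009 ≡ 124 (mod 451)
225 = 128 + 64 + 32 + 1 in binary powers of 2.
So 9^225 ≡ 124 · 247 · 411 · 9 ≡ 419 (mod 451).
Squaring chain: 419; never reaches −1, so base 9 is a Miller–Rabin witness that 451 is composite.

419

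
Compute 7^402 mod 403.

7^1 ≡ 7 (mod 403)
7^2 ≡ 7^2 = 49 ≡ 49 (mod 403)
7^4 ≡ 49^2 = 2401 ≡ 386 (mod 403)
7^8 ≡ 386^2 = 148996 ≡ 289 (mod 403)
7^16 ≡ 289^2 = 83521 ≡ 100 (mod 403)
7^32 ≡ 100^2 = 10000 ≡ 328 (mod 403)
7^64 ≡ 328^2 = 107584 ≡ 386 (mod 403)
7^128 ≡ 386^2 = 148996 ≡ 289 (mod 403)
7^256 ≡ 289^2 = 83521 ≡ 100 (mod 403)
402 = 256 + 128 + 16 + 2 in binary powers of 2.
So 7^402 ≡ 100 · 289 · 100 · 49 ≡ 233 (mod 403).
Since 233 ≠ 1, base 7 is a Fermat witness: 403 is composite.

233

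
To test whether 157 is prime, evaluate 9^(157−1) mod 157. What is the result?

9^1 ≡ 9 (mod 157)
9^2 ≡ 9^2 = 81 ≡ 81 (mod 157)
9^4 ≡ 81^2 = 6561 ≡ 124 (mod 157)
9^8 ≡ 124^2 = 15376 ≡ 147 (mod 157)
9^16 ≡ 147^2 = 21609 ≡ 100 (mod 157)
9^32 ≡ 100^2 = 10000 ≡ 109 (mod 157)
9^64 ≡ 109^2 = 11881 ≡ 106 (mod 157)
9^128 ≡ 106^2 = 11236 ≡ 89 (mod 157)
156 = 128 + 16 + 8 + 4 in binary powers of 2.
So 9^156 ≡ 89 · 100 · 147 · 124 ≡ 1 (mod 157).
Since the result is 1, base 9 gives no evidence that 157 is composite.

1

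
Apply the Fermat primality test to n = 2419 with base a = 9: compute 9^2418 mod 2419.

9^1 ≡ 9 (mod 2419)
9^2 ≡ 9^2 = 81 ≡ 81 (mod 2419)
9^4 ≡ 81^2 = 6561 ≡ 1723 (mod 2419)
9^8 ≡ 1723^2 = 2968729 ≡ 616 (mod 2419)
9^16 ≡ 616^2 = 379456 ≡ 2092 (mod 2419)
9^32 ≡ 2092^2 = 4376464 ≡ 493 (mod 2419)
9^64 ≡ 493^2 = 243049 ≡ 1149 (mod 2419)
9^128 ≡ 1149^2 = 1320201 ≡ 1846 (mod 2419)
9^256 ≡ 1846^2 = 3407716 ≡ 1764 (mod 2419)
9^512 ≡ 1764^2 = 3111696 ≡ 862 (mod 2419)
9^1024 ≡ 862^2 = 743044 ≡ 411 (mod 2419)
9^2048 ≡ 411^2 = 168921 ≡ 2010 (mod 2419)
2418 = 2048 + 256 + 64 + 32 + 16 + 2 in binary powers of 2.
So 9^2418 ≡ 2010 · 1764 · 1149 · 493 · 2092 · 81 ≡ 1844 (mod 2419).
Since 1844 ≠ 1, base 9 is a Fermat witness: 2419 is composite.

1844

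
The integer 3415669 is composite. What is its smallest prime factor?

41

3415669 is odd.
Digit sum 34, not divisible by 3.
Ends in 9: not divisible by 5.
7: 3415669 = 7·487952 + 5
11: 3415669 = 11·310515 + 4
13: 3415669 = 13·262743 + 10
17: 3415669 = 17·200921 + 12
19: 3415669 = 19·179772 + 1
23: 3415669 = 23·148507 + 8
29: 3415669 = 29·117781 + 20
31: 3415669 = 31·110182 + 27
37: 3415669 = 37·92315 + 14
41: 3415669 = 41·83309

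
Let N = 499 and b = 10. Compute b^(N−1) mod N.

1

10^1 ≡ 10 (mod 499)
10^2 ≡ 10^2 = 100 ≡ 100 (mod 499)
10^4 ≡ 100^2 = 10000 ≡ 20 (mod 499)
10^8 ≡ 20^2 = 400 ≡ 400 (mod 499)
10^16 ≡ 400^2 = 160000 ≡ 320 (mod 499)
10^32 ≡ 320^2 = 102400 ≡ 105 (mod 499)
10^64 ≡ 105^2 = 11025 ≡ 47 (mod 499)
10^128 ≡ 47^2 = 2209 ≡ 213 (mod 499)
10^256 ≡ 213^2 = 45369 ≡ 459 (mod 499)
498 = 256 + 128 + 64 + 32 + 16 + 2 in binary powers of 2.
So 10^498 ≡ 459 · 213 · 47 · 105 · 320 · 100 ≡ 1 (mod 499).
Since the result is 1, base 10 gives no evidence that 499 is composite.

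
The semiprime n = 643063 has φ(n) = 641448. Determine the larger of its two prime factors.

φ(n) = (p−1)(q−1) = n − (p+q) + 1, so p + q = 643063 − 641448 + 1 = 1616.
p and q are the roots of t² − 1616t + 643063 = 0.
Discriminant: 1616² − 4·643063 = 2611456 − 2572252 = 39204; √39204 = 198.
q = (1616 − 198)/2 = 709, p = (1616 + 198)/2 = 907.
Check: 709 · 907 = 643063.

907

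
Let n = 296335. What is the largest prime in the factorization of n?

296335 = 5 · 59267
59267 = 13 · 4559
4559 = 47 · 97
97 is prime.
So 296335 = 5 · 13 · 47 · 97; the largest prime factor is 97.

97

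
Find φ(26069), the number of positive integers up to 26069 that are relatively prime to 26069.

25740

Factor: 26069 = 131 · 199.
φ(26069) = (131−1) · (199−1) = 130 · 198 = 25740.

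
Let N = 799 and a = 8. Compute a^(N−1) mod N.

4

8^1 ≡ 8 (mod 799)
8^2 ≡ 8^2 = 64 ≡ 64 (mod 799)
8^4 ≡ 64^2 = 4096 ≡ 101 (mod 799)
8^8 ≡ 101^2 = 10201 ≡ 613 (mod 799)
8^16 ≡ 613^2 = 375769 ≡ 239 (mod 799)
8^32 ≡ 239^2 = 57121 ≡ 392 (mod 799)
8^64 ≡ 392^2 = 153664 ≡ 256 (mod 799)
8^128 ≡ 256^2 = 65536 ≡ 18 (mod 799)
8^256 ≡ 18^2 = 324 ≡ 324 (mod 799)
8^512 ≡ 324^2 = 104976 ≡ 307 (mod 799)
798 = 512 + 256 + 16 + 8 + 4 + 2 in binary powers of 2.
So 8^798 ≡ 307 · 324 · 239 · 613 · 101 · 64 ≡ 4 (mod 799).
Since 4 ≠ 1, base 8 is a Fermat witness: 799 is composite.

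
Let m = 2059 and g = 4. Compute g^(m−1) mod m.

1161

4^1 ≡ 4 (mod 2059)
4^2 ≡ 4^2 = 16 ≡ 16 (mod 2059)
4^4 ≡ 16^2 = 256 ≡ 256 (mod 2059)
4^8 ≡ 256^2 = 65536 ≡ 1707 (mod 2059)
4^16 ≡ 1707^2 = 2913849 ≡ 364 (mod 2059)
4^32 ≡ 364^2 = 132496 ≡ 720 (mod 2059)
4^64 ≡ 720^2 = 518400 ≡ 1591 (mod 2059)
4^128 ≡ 1591^2 = 2531281 ≡ 770 (mod 2059)
4^256 ≡ 770^2 = 592900 ≡ 1967 (mod 2059)
4^512 ≡ 1967^2 = 3869089 ≡ 228 (mod 2059)
4^1024 ≡ 228^2 = 51984 ≡ 509 (mod 2059)
4^2048 ≡ 509^2 = 259081 ≡ 1706 (mod 2059)
2058 = 2048 + 8 + 2 in binary powers of 2.
So 4^2058 ≡ 1706 · 1707 · 16 ≡ 1161 (mod 2059).
Since 1161 ≠ 1, base 4 is a Fermat witness: 2059 is composite.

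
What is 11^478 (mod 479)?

11^1 ≡ 11 (mod 479)
11^2 ≡ 11^2 = 121 ≡ 121 (mod 479)
11^4 ≡ 121^2 = 14641 ≡ 271 (mod 479)
11^8 ≡ 271^2 = 73441 ≡ 154 (mod 479)
11^16 ≡ 154^2 = 23716 ≡ 245 (mod 479)
11^32 ≡ 245^2 = 60025 ≡ 150 (mod 479)
11^64 ≡ 150^2 = 22500 ≡ 466 (mod 479)
11^128 ≡ 466^2 = 217156 ≡ 169 (mod 479)
11^256 ≡ 169^2 = 28561 ≡ 300 (mod 479)
478 = 256 + 128 + 64 + 16 + 8 + 4 + 2 in binary powers of 2.
So 11^478 ≡ 300 · 169 · 466 · 245 · 154 · 271 · 121 ≡ 1 (mod 479).
Since the result is 1, base 11 gives no evidence that 479 is composite.

1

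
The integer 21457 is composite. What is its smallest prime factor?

21457 is odd.
Digit sum 19, not divisible by 3.
Ends in 7: not divisible by 5.
7: 21457 = 7·3065 + 2
11: 21457 = 11·1950 + 7
13: 21457 = 13·1650 + 7
17: 21457 = 17·1262 + 3
19: 21457 = 19·1129 + 6
23: 21457 = 23·932 + 21
29: 21457 = 29·739 + 26
31: 21457 = 31·692 + 5
37: 21457 = 37·579 + 34
41: 21457 = 41·523 + 14
43: 21457 = 43·499

43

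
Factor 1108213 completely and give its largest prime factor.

73

1108213 = 17 · 65189
65189 = 19 · 3431
3431 = 47 · 73
73 is prime.
So 1108213 = 17 · 19 · 47 · 73; the largest prime factor is 73.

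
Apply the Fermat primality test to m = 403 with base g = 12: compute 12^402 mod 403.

66

12^1 ≡ 12 (mod 403)
12^2 ≡ 12^2 = 144 ≡ 144 (mod 403)
12^4 ≡ 144^2 = 20736 ≡ 183 (mod 403)
12^8 ≡ 183^2 = 33489 ≡ 40 (mod 403)
12^16 ≡ 40^2 = 1600 ≡ 391 (mod 403)
12^32 ≡ 391^2 = 152881 ≡ 144 (mod 403)
12^64 ≡ 144^2 = 20736 ≡ 183 (mod 403)
12^128 ≡ 183^2 = 33489 ≡ 40 (mod 403)
12^256 ≡ 40^2 = 1600 ≡ 391 (mod 403)
402 = 256 + 128 + 16 + 2 in binary powers of 2.
So 12^402 ≡ 391 · 40 · 391 · 144 ≡ 66 (mod 403).
Since 66 ≠ 1, base 12 is a Fermat witness: 403 is composite.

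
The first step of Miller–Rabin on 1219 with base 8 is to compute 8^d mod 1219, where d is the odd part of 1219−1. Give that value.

393

1219 − 1 = 1218 = 2^1 · 609, so d = 609.
8^1 ≡ 8 (mod 1219)
8^2 ≡ 8^2 = 64 ≡ 64 (mod 1219)
8^4 ≡ 64^2 = 4096 ≡ 439 (mod 1219)
8^8 ≡ 439^2 = 192721 ≡ 119 (mod 1219)
8^16 ≡ 119^2 = 14161 ≡ 752 (mod 1219)
8^32 ≡ 752^2 = 565504 ≡ 1107 (mod 1219)
8^64 ≡ 1107^2 = 1225449 ≡ 354 (mod 1219)
8^128 ≡ 354^2 = 125316 ≡ 978 (mod 1219)
8^256 ≡ 978^2 = 956484 ≡ 788 (mod 1219)
8^512 ≡ 788^2 = 620944 ≡ 473 (mod 1219)
609 = 512 + 64 + 32 + 1 in binary powers of 2.
So 8^609 ≡ 473 · 354 · 1107 · 8 ≡ 393 (mod 1219).
Squaring chain: 393; never reaches −1, so base 8 is a Miller–Rabin witness that 1219 is composite.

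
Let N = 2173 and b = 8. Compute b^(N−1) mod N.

346

8^1 ≡ 8 (mod 2173)
8^2 ≡ 8^2 = 64 ≡ 64 (mod 2173)
8^4 ≡ 64^2 = 4096 ≡ 1923 (mod 2173)
8^8 ≡ 1923^2 = 3697929 ≡ 1656 (mod 2173)
8^16 ≡ 1656^2 = 2742336 ≡ 10 (mod 2173)
8^32 ≡ 10^2 = 100 ≡ 100 (mod 2173)
8^64 ≡ 100^2 = 10000 ≡ 1308 (mod 2173)
8^128 ≡ 1308^2 = 1710864 ≡ 713 (mod 2173)
8^256 ≡ 713^2 = 508369 ≡ 2060 (mod 2173)
8^512 ≡ 2060^2 = 4243600 ≡ 1904 (mod 2173)
8^1024 ≡ 1904^2 = 3625216 ≡ 652 (mod 2173)
8^2048 ≡ 652^2 = 425104 ≡ 1369 (mod 2173)
2172 = 2048 + 64 + 32 + 16 + 8 + 4 in binary powers of 2.
So 8^2172 ≡ 1369 · 1308 · 100 · 10 · 1656 · 1923 ≡ 346 (mod 2173).
Since 346 ≠ 1, base 8 is a Fermat witness: 2173 is composite.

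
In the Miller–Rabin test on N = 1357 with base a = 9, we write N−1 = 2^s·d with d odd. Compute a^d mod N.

1357 − 1 = 1356 = 2^2 · 339, so d = 339.
9^1 ≡ 9 (mod 1357)
9^2 ≡ 9^2 = 81 ≡ 81 (mod 1357)
9^4 ≡ 81^2 = 6561 ≡ 1133 (mod 1357)
9^8 ≡ 1133^2 = 1283689 ≡ 1324 (mod 1357)
9^16 ≡ 1324^2 = 1752976 ≡ 1089 (mod 1357)
9^32 ≡ 1089^2 = 1185921 ≡ 1260 (mod 1357)
9^64 ≡ 1260^2 = 1587600 ≡ 1267 (mod 1357)
9^128 ≡ 1267^2 = 1605289 ≡ 1315 (mod 1357)
9^256 ≡ 1315^2 = 1729225 ≡ 407 (mod 1357)
339 = 256 + 64 + 16 + 2 + 1 in binary powers of 2.
So 9^339 ≡ 407 · 1267 · 1089 · 81 · 9 ≡ 324 (mod 1357).
Squaring chain: 324 → 487; never reaches −1, so base 9 is a Miller–Rabin witness that 1357 is composite.

324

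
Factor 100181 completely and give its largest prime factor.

83

100181 = 17 · 5893
5893 = 71 · 83
83 is prime.
So 100181 = 17 · 71 · 83; the largest prime factor is 83.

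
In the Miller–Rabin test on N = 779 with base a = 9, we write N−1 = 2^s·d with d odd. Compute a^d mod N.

779 − 1 = 778 = 2^1 · 389, so d = 389.
9^1 ≡ 9 (mod 779)
9^2 ≡ 9^2 = 81 ≡ 81 (mod 779)
9^4 ≡ 81^2 = 6561 ≡ 329 (mod 779)
9^8 ≡ 329^2 = 108241 ≡ 739 (mod 779)
9^16 ≡ 739^2 = 546121 ≡ 42 (mod 779)
9^32 ≡ 42^2 = 1764 ≡ 206 (mod 779)
9^64 ≡ 206^2 = 42436 ≡ 370 (mod 779)
9^128 ≡ 370^2 = 136900 ≡ 575 (mod 779)
9^256 ≡ 575^2 = 330625 ≡ 329 (mod 779)
389 = 256 + 128 + 4 + 1 in binary powers of 2.
So 9^389 ≡ 329 · 575 · 329 · 9 ≡ 214 (mod 779).
Squaring chain: 214; never reaches −1, so base 9 is a Miller–Rabin witness that 779 is composite.

214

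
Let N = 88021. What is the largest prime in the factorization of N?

88021 = 23 · 3827
3827 = 43 · 89
89 is prime.
So 88021 = 23 · 43 · 89; the largest prime factor is 89.

89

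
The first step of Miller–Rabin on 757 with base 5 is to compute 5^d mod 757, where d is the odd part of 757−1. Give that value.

670

757 − 1 = 756 = 2^2 · 189, so d = 189.
5^1 ≡ 5 (mod 757)
5^2 ≡ 5^2 = 25 ≡ 25 (mod 757)
5^4 ≡ 25^2 = 625 ≡ 625 (mod 757)
5^8 ≡ 625^2 = 390625 ≡ 13 (mod 757)
5^16 ≡ 13^2 = 169 ≡ 169 (mod 757)
5^32 ≡ 169^2 = 28561 ≡ 552 (mod 757)
5^64 ≡ 552^2 = 304704 ≡ 390 (mod 757)
5^128 ≡ 390^2 = 152100 ≡ 700 (mod 757)
189 = 128 + 32 + 16 + 8 + 4 + 1 in binary powers of 2.
So 5^189 ≡ 700 · 552 · 169 · 13 · 625 · 5 ≡ 670 (mod 757).
Squaring chain: 670 → 756; reaches −1, so base 5 does not prove 757 composite.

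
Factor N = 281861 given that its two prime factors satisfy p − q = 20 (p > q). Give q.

521

Since p = q + 20, we have 281861 = q(q + 20), so q² + 20q − 281861 = 0.
Discriminant: 20² + 4·281861 = 400 + 1127444 = 1127844; √1127844 = 1062.
q = (−20 + 1062)/2 = 521, and p = q + 20 = 541.
Check: 521 · 541 = 281861.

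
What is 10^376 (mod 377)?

10^1 ≡ 10 (mod 377)
10^2 ≡ 10^2 = 100 ≡ 100 (mod 377)
10^4 ≡ 100^2 = 10000 ≡ 198 (mod 377)
10^8 ≡ 198^2 = 39204 ≡ 373 (mod 377)
10^16 ≡ 373^2 = 139129 ≡ 16 (mod 377)
10^32 ≡ 16^2 = 256 ≡ 256 (mod 377)
10^64 ≡ 256^2 = 65536 ≡ 315 (mod 377)
10^128 ≡ 315^2 = 99225 ≡ 74 (mod 377)
10^256 ≡ 74^2 = 5476 ≡ 198 (mod 377)
376 = 256 + 64 + 32 + 16 + 8 in binary powers of 2.
So 10^376 ≡ 198 · 315 · 256 · 16 · 373 ≡ 107 (mod 377).
Since 107 ≠ 1, base 10 is a Fermat witness: 377 is composite.

107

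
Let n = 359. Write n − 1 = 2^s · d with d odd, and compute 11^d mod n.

1

359 − 1 = 358 = 2^1 · 179, so d = 179.
11^1 ≡ 11 (mod 359)
11^2 ≡ 11^2 = 121 ≡ 121 (mod 359)
11^4 ≡ 121^2 = 14641 ≡ 281 (mod 359)
11^8 ≡ 281^2 = 78961 ≡ 340 (mod 359)
11^16 ≡ 340^2 = 115600 ≡ 2 (mod 359)
11^32 ≡ 2^2 = 4 ≡ 4 (mod 359)
11^64 ≡ 4^2 = 16 ≡ 16 (mod 359)
11^128 ≡ 16^2 = 256 ≡ 256 (mod 359)
179 = 128 + 32 + 16 + 2 + 1 in binary powers of 2.
So 11^179 ≡ 256 · 4 · 2 · 121 · 11 ≡ 1 (mod 359).
Since 11^d ≡ 1 (mod 359), base 11 does not prove 359 composite.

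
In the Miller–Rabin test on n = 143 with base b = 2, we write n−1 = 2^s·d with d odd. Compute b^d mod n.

46

143 − 1 = 142 = 2^1 · 71, so d = 71.
2^1 ≡ 2 (mod 143)
2^2 ≡ 2^2 = 4 ≡ 4 (mod 143)
2^4 ≡ 4^2 = 16 ≡ 16 (mod 143)
2^8 ≡ 16^2 = 256 ≡ 113 (mod 143)
2^16 ≡ 113^2 = 12769 ≡ 42 (mod 143)
2^32 ≡ 42^2 = 1764 ≡ 48 (mod 143)
2^64 ≡ 48^2 = 2304 ≡ 16 (mod 143)
71 = 64 + 4 + 2 + 1 in binary powers of 2.
So 2^71 ≡ 16 · 16 · 4 · 2 ≡ 46 (mod 143).
Squaring chain: 46; never reaches −1, so base 2 is a Miller–Rabin witness that 143 is composite.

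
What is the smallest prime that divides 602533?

602533 is odd.
Digit sum 19, not divisible by 3.
Ends in 3: not divisible by 5.
7: 602533 = 7·86076 + 1
11: 602533 = 11·54775 + 8
13: 602533 = 13·46348 + 9
17: 602533 = 17·35443 + 2
19: 602533 = 19·31712 + 5
23: 602533 = 23·26197 + 2
29: 602533 = 29·20777

29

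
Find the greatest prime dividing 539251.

539251 = 73 · 7387
7387 = 83 · 89
89 is prime.
So 539251 = 73 · 83 · 89; the largest prime factor is 89.

89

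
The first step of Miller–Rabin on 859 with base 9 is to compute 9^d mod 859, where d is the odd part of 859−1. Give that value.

859 − 1 = 858 = 2^1 · 429, so d = 429.
9^1 ≡ 9 (mod 859)
9^2 ≡ 9^2 = 81 ≡ 81 (mod 859)
9^4 ≡ 81^2 = 6561 ≡ 548 (mod 859)
9^8 ≡ 548^2 = 300304 ≡ 513 (mod 859)
9^16 ≡ 513^2 = 263169 ≡ 315 (mod 859)
9^32 ≡ 315^2 = 99225 ≡ 440 (mod 859)
9^64 ≡ 440^2 = 193600 ≡ 325 (mod 859)
9^128 ≡ 325^2 = 105625 ≡ 827 (mod 859)
9^256 ≡ 827^2 = 683929 ≡ 165 (mod 859)
429 = 256 + 128 + 32 + 8 + 4 + 1 in binary powers of 2.
So 9^429 ≡ 165 · 827 · 440 · 513 · 548 · 9 ≡ 1 (mod 859).
Since 9^d ≡ 1 (mod 859), base 9 does not prove 859 composite.

1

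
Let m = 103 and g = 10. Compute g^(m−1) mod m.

10^1 ≡ 10 (mod 103)
10^2 ≡ 10^2 = 100 ≡ 100 (mod 103)
10^4 ≡ 100^2 = 10000 ≡ 9 (mod 103)
10^8 ≡ 9^2 = 81 ≡ 81 (mod 103)
10^16 ≡ 81^2 = 6561 ≡ 72 (mod 103)
10^32 ≡ 72^2 = 5184 ≡ 34 (mod 103)
10^64 ≡ 34^2 = 1156 ≡ 23 (mod 103)
102 = 64 + 32 + 4 + 2 in binary powers of 2.
So 10^102 ≡ 23 · 34 · 9 · 100 ≡ 1 (mod 103).
Since the result is 1, base 10 gives no evidence that 103 is composite.

1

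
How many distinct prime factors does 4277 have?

4277 = 7 · 611
611 = 13 · 47
4277 = 7 · 13 · 47, which has 3 distinct prime factors.

3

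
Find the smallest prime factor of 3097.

3097 is odd.
Digit sum 19, not divisible by 3.
Ends in 7: not divisible by 5.
7: 3097 = 7·442 + 3
11: 3097 = 11·281 + 6
13: 3097 = 13·238 + 3
17: 3097 = 17·182 + 3
19: 3097 = 19·163

19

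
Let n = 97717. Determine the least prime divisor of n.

19

97717 is odd.
Digit sum 31, not divisible by 3.
Ends in 7: not divisible by 5.
7: 97717 = 7·13959 + 4
11: 97717 = 11·8883 + 4
13: 97717 = 13·7516 + 9
17: 97717 = 17·5748 + 1
19: 97717 = 19·5143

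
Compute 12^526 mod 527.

236

12^1 ≡ 12 (mod 527)
12^2 ≡ 12^2 = 144 ≡ 144 (mod 527)
12^4 ≡ 144^2 = 20736 ≡ 183 (mod 527)
12^8 ≡ 183^2 = 33489 ≡ 288 (mod 527)
12^16 ≡ 288^2 = 82944 ≡ 205 (mod 527)
12^32 ≡ 205^2 = 42025 ≡ 392 (mod 527)
12^64 ≡ 392^2 = 153664 ≡ 307 (mod 527)
12^128 ≡ 307^2 = 94249 ≡ 443 (mod 527)
12^256 ≡ 443^2 = 196249 ≡ 205 (mod 527)
12^512 ≡ 205^2 = 42025 ≡ 392 (mod 527)
526 = 512 + 8 + 4 + 2 in binary powers of 2.
So 12^526 ≡ 392 · 288 · 183 · 144 ≡ 236 (mod 527).
Since 236 ≠ 1, base 12 is a Fermat witness: 527 is composite.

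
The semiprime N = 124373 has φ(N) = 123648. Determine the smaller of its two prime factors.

277

φ(n) = (p−1)(q−1) = n − (p+q) + 1, so p + q = 124373 − 123648 + 1 = 726.
p and q are the roots of t² − 726t + 124373 = 0.
Discriminant: 726² − 4·124373 = 527076 − 497492 = 29584; √29584 = 172.
q = (726 − 172)/2 = 277, p = (726 + 172)/2 = 449.
Check: 277 · 449 = 124373.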